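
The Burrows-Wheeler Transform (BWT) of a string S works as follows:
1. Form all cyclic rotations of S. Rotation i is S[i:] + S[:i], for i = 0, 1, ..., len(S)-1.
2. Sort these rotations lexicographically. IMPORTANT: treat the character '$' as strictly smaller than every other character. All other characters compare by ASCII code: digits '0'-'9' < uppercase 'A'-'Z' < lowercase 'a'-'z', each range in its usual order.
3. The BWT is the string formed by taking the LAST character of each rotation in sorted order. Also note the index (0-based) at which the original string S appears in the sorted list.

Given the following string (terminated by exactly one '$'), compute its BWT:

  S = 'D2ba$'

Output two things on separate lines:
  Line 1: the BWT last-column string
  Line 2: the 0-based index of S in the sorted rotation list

All 5 rotations (rotation i = S[i:]+S[:i]):
  rot[0] = D2ba$
  rot[1] = 2ba$D
  rot[2] = ba$D2
  rot[3] = a$D2b
  rot[4] = $D2ba
Sorted (with $ < everything):
  sorted[0] = $D2ba  (last char: 'a')
  sorted[1] = 2ba$D  (last char: 'D')
  sorted[2] = D2ba$  (last char: '$')
  sorted[3] = a$D2b  (last char: 'b')
  sorted[4] = ba$D2  (last char: '2')
Last column: aD$b2
Original string S is at sorted index 2

Answer: aD$b2
2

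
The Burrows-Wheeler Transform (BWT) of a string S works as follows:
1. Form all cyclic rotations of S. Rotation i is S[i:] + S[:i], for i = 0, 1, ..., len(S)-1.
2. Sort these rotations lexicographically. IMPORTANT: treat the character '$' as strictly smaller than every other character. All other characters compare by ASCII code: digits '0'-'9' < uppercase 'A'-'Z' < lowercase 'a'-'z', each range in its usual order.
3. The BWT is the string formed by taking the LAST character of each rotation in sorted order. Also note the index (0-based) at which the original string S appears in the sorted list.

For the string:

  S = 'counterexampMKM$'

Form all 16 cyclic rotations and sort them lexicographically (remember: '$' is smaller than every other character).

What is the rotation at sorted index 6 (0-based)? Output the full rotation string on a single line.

All 16 rotations (rotation i = S[i:]+S[:i]):
  rot[0] = counterexampMKM$
  rot[1] = ounterexampMKM$c
  rot[2] = unterexampMKM$co
  rot[3] = nterexampMKM$cou
  rot[4] = terexampMKM$coun
  rot[5] = erexampMKM$count
  rot[6] = rexampMKM$counte
  rot[7] = exampMKM$counter
  rot[8] = xampMKM$countere
  rot[9] = ampMKM$counterex
  rot[10] = mpMKM$counterexa
  rot[11] = pMKM$counterexam
  rot[12] = MKM$counterexamp
  rot[13] = KM$counterexampM
  rot[14] = M$counterexampMK
  rot[15] = $counterexampMKM
Sorted (with $ < everything):
  sorted[0] = $counterexampMKM
  sorted[1] = KM$counterexampM
  sorted[2] = M$counterexampMK
  sorted[3] = MKM$counterexamp
  sorted[4] = ampMKM$counterex
  sorted[5] = counterexampMKM$
  sorted[6] = erexampMKM$count
  sorted[7] = exampMKM$counter
  sorted[8] = mpMKM$counterexa
  sorted[9] = nterexampMKM$cou
  sorted[10] = ounterexampMKM$c
  sorted[11] = pMKM$counterexam
  sorted[12] = rexampMKM$counte
  sorted[13] = terexampMKM$coun
  sorted[14] = unterexampMKM$co
  sorted[15] = xampMKM$countere
sorted[6] = erexampMKM$count

Answer: erexampMKM$count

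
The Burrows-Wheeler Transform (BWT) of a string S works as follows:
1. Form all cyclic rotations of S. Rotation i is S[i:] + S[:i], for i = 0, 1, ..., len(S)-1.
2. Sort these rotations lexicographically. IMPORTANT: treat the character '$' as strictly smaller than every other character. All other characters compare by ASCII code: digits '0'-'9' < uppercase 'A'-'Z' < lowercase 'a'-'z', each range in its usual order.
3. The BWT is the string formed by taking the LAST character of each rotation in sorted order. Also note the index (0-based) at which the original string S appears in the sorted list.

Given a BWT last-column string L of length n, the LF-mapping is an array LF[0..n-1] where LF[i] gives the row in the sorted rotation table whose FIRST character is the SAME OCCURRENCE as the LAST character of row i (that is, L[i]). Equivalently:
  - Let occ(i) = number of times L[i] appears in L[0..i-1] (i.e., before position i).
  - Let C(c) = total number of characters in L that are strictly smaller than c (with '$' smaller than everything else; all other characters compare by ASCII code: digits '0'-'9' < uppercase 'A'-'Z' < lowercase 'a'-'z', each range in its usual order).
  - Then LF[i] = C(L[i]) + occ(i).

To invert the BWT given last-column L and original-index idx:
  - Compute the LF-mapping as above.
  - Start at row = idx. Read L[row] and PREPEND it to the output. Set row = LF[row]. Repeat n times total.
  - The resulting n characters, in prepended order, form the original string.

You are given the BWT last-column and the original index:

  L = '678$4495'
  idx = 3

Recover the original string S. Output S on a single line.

LF mapping: 4 5 6 0 1 2 7 3
Walk LF starting at row 3, prepending L[row]:
  step 1: row=3, L[3]='$', prepend. Next row=LF[3]=0
  step 2: row=0, L[0]='6', prepend. Next row=LF[0]=4
  step 3: row=4, L[4]='4', prepend. Next row=LF[4]=1
  step 4: row=1, L[1]='7', prepend. Next row=LF[1]=5
  step 5: row=5, L[5]='4', prepend. Next row=LF[5]=2
  step 6: row=2, L[2]='8', prepend. Next row=LF[2]=6
  step 7: row=6, L[6]='9', prepend. Next row=LF[6]=7
  step 8: row=7, L[7]='5', prepend. Next row=LF[7]=3
Reversed output: 5984746$

Answer: 5984746$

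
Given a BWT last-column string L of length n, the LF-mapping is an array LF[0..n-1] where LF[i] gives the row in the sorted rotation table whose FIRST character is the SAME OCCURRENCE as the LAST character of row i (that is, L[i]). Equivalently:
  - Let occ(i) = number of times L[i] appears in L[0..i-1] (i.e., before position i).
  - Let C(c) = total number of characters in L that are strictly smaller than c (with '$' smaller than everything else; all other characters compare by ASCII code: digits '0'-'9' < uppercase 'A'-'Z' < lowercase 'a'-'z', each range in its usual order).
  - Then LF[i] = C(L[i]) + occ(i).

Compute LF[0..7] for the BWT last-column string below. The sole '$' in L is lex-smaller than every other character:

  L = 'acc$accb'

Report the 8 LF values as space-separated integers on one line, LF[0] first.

Answer: 1 4 5 0 2 6 7 3

Derivation:
Char counts: '$':1, 'a':2, 'b':1, 'c':4
C (first-col start): C('$')=0, C('a')=1, C('b')=3, C('c')=4
L[0]='a': occ=0, LF[0]=C('a')+0=1+0=1
L[1]='c': occ=0, LF[1]=C('c')+0=4+0=4
L[2]='c': occ=1, LF[2]=C('c')+1=4+1=5
L[3]='$': occ=0, LF[3]=C('$')+0=0+0=0
L[4]='a': occ=1, LF[4]=C('a')+1=1+1=2
L[5]='c': occ=2, LF[5]=C('c')+2=4+2=6
L[6]='c': occ=3, LF[6]=C('c')+3=4+3=7
L[7]='b': occ=0, LF[7]=C('b')+0=3+0=3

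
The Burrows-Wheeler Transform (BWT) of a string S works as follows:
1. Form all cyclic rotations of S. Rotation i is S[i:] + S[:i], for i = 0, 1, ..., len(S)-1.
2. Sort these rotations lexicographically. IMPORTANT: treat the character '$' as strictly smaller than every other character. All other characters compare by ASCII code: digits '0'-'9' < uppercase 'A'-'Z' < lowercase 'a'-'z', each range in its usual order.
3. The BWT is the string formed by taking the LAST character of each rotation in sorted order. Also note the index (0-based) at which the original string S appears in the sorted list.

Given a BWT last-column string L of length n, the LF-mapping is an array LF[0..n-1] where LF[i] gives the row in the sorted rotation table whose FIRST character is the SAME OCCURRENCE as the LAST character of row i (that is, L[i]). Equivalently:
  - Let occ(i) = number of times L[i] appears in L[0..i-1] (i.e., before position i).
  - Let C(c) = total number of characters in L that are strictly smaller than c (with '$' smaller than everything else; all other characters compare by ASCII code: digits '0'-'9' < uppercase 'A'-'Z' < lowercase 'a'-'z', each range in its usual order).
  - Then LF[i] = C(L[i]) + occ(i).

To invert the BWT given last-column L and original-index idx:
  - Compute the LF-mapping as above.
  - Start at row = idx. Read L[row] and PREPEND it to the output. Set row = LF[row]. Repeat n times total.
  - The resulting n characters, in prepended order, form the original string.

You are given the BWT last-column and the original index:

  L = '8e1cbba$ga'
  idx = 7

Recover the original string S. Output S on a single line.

Answer: cabbage18$

Derivation:
LF mapping: 2 8 1 7 5 6 3 0 9 4
Walk LF starting at row 7, prepending L[row]:
  step 1: row=7, L[7]='$', prepend. Next row=LF[7]=0
  step 2: row=0, L[0]='8', prepend. Next row=LF[0]=2
  step 3: row=2, L[2]='1', prepend. Next row=LF[2]=1
  step 4: row=1, L[1]='e', prepend. Next row=LF[1]=8
  step 5: row=8, L[8]='g', prepend. Next row=LF[8]=9
  step 6: row=9, L[9]='a', prepend. Next row=LF[9]=4
  step 7: row=4, L[4]='b', prepend. Next row=LF[4]=5
  step 8: row=5, L[5]='b', prepend. Next row=LF[5]=6
  step 9: row=6, L[6]='a', prepend. Next row=LF[6]=3
  step 10: row=3, L[3]='c', prepend. Next row=LF[3]=7
Reversed output: cabbage18$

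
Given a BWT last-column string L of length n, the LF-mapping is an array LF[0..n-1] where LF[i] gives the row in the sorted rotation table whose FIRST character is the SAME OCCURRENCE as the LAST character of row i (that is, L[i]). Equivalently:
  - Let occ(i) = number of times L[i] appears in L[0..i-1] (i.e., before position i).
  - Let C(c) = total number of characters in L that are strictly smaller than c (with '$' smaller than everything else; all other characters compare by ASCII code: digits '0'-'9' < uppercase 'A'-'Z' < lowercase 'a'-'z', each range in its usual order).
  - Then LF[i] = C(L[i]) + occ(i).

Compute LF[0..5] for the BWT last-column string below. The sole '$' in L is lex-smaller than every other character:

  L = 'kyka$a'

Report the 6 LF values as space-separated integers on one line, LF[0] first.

Char counts: '$':1, 'a':2, 'k':2, 'y':1
C (first-col start): C('$')=0, C('a')=1, C('k')=3, C('y')=5
L[0]='k': occ=0, LF[0]=C('k')+0=3+0=3
L[1]='y': occ=0, LF[1]=C('y')+0=5+0=5
L[2]='k': occ=1, LF[2]=C('k')+1=3+1=4
L[3]='a': occ=0, LF[3]=C('a')+0=1+0=1
L[4]='$': occ=0, LF[4]=C('$')+0=0+0=0
L[5]='a': occ=1, LF[5]=C('a')+1=1+1=2

Answer: 3 5 4 1 0 2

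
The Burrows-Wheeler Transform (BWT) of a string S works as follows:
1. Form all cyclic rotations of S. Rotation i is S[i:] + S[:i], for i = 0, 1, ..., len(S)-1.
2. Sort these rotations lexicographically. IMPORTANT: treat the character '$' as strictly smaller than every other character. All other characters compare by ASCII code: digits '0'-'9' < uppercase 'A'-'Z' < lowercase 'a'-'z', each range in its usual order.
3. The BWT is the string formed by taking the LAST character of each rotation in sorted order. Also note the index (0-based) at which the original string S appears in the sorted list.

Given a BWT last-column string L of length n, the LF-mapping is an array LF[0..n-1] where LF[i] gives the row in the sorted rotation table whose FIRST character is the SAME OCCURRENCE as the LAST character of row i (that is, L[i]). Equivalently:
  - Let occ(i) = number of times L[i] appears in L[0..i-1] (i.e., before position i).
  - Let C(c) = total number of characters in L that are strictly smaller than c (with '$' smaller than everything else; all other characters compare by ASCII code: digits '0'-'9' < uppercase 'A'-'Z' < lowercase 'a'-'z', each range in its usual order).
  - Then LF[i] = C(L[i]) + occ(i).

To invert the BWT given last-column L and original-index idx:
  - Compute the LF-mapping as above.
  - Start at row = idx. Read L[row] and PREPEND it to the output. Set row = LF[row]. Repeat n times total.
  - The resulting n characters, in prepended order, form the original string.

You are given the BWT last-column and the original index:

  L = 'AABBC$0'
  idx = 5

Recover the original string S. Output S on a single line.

Answer: BA0CBA$

Derivation:
LF mapping: 2 3 4 5 6 0 1
Walk LF starting at row 5, prepending L[row]:
  step 1: row=5, L[5]='$', prepend. Next row=LF[5]=0
  step 2: row=0, L[0]='A', prepend. Next row=LF[0]=2
  step 3: row=2, L[2]='B', prepend. Next row=LF[2]=4
  step 4: row=4, L[4]='C', prepend. Next row=LF[4]=6
  step 5: row=6, L[6]='0', prepend. Next row=LF[6]=1
  step 6: row=1, L[1]='A', prepend. Next row=LF[1]=3
  step 7: row=3, L[3]='B', prepend. Next row=LF[3]=5
Reversed output: BA0CBA$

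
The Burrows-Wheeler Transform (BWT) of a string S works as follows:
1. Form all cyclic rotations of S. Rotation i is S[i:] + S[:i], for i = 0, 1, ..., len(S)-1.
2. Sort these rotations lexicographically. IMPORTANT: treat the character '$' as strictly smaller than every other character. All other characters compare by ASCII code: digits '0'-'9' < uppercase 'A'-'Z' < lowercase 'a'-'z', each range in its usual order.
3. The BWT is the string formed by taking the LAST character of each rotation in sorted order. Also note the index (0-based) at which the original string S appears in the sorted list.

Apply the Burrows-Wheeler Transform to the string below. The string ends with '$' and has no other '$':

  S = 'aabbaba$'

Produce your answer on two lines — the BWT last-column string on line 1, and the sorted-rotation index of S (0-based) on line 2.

All 8 rotations (rotation i = S[i:]+S[:i]):
  rot[0] = aabbaba$
  rot[1] = abbaba$a
  rot[2] = bbaba$aa
  rot[3] = baba$aab
  rot[4] = aba$aabb
  rot[5] = ba$aabba
  rot[6] = a$aabbab
  rot[7] = $aabbaba
Sorted (with $ < everything):
  sorted[0] = $aabbaba  (last char: 'a')
  sorted[1] = a$aabbab  (last char: 'b')
  sorted[2] = aabbaba$  (last char: '$')
  sorted[3] = aba$aabb  (last char: 'b')
  sorted[4] = abbaba$a  (last char: 'a')
  sorted[5] = ba$aabba  (last char: 'a')
  sorted[6] = baba$aab  (last char: 'b')
  sorted[7] = bbaba$aa  (last char: 'a')
Last column: ab$baaba
Original string S is at sorted index 2

Answer: ab$baaba
2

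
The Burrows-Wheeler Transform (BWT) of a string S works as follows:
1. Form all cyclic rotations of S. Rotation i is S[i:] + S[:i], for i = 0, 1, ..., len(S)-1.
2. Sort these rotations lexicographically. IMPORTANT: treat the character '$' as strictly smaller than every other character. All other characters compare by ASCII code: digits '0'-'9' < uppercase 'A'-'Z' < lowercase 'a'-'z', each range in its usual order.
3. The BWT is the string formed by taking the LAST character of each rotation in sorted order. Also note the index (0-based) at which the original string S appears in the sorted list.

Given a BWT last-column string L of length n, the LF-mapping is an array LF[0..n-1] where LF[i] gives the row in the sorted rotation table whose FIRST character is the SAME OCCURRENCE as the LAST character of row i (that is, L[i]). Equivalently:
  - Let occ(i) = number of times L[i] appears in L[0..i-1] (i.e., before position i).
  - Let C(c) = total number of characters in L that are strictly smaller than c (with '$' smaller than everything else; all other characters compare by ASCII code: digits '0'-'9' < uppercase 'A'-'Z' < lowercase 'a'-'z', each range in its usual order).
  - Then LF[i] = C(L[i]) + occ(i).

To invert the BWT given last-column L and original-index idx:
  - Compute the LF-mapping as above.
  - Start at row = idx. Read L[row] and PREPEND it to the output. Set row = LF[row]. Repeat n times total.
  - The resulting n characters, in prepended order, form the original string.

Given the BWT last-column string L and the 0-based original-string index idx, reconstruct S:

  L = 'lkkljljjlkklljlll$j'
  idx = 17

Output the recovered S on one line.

Answer: llljlllljkjkjjlkkl$

Derivation:
LF mapping: 10 6 7 11 1 12 2 3 13 8 9 14 15 4 16 17 18 0 5
Walk LF starting at row 17, prepending L[row]:
  step 1: row=17, L[17]='$', prepend. Next row=LF[17]=0
  step 2: row=0, L[0]='l', prepend. Next row=LF[0]=10
  step 3: row=10, L[10]='k', prepend. Next row=LF[10]=9
  step 4: row=9, L[9]='k', prepend. Next row=LF[9]=8
  step 5: row=8, L[8]='l', prepend. Next row=LF[8]=13
  step 6: row=13, L[13]='j', prepend. Next row=LF[13]=4
  step 7: row=4, L[4]='j', prepend. Next row=LF[4]=1
  step 8: row=1, L[1]='k', prepend. Next row=LF[1]=6
  step 9: row=6, L[6]='j', prepend. Next row=LF[6]=2
  step 10: row=2, L[2]='k', prepend. Next row=LF[2]=7
  step 11: row=7, L[7]='j', prepend. Next row=LF[7]=3
  step 12: row=3, L[3]='l', prepend. Next row=LF[3]=11
  step 13: row=11, L[11]='l', prepend. Next row=LF[11]=14
  step 14: row=14, L[14]='l', prepend. Next row=LF[14]=16
  step 15: row=16, L[16]='l', prepend. Next row=LF[16]=18
  step 16: row=18, L[18]='j', prepend. Next row=LF[18]=5
  step 17: row=5, L[5]='l', prepend. Next row=LF[5]=12
  step 18: row=12, L[12]='l', prepend. Next row=LF[12]=15
  step 19: row=15, L[15]='l', prepend. Next row=LF[15]=17
Reversed output: llljlllljkjkjjlkkl$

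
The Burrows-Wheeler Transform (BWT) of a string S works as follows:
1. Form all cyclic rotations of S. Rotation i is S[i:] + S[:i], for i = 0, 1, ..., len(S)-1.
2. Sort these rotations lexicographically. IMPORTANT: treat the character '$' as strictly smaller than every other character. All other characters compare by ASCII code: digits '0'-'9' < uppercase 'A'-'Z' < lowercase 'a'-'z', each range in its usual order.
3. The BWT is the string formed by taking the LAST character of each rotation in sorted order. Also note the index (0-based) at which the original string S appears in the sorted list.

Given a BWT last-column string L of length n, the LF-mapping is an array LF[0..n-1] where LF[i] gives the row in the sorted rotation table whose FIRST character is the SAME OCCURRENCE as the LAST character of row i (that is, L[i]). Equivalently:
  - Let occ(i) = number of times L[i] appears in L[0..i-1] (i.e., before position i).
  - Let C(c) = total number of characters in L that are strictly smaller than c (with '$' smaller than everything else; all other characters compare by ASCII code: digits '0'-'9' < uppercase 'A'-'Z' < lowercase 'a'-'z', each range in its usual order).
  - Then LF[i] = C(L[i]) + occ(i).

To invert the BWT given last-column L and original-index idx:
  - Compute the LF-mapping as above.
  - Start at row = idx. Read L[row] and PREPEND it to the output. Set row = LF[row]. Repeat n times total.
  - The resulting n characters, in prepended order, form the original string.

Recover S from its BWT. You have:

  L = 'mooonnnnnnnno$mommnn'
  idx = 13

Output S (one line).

LF mapping: 1 15 16 17 5 6 7 8 9 10 11 12 18 0 2 19 3 4 13 14
Walk LF starting at row 13, prepending L[row]:
  step 1: row=13, L[13]='$', prepend. Next row=LF[13]=0
  step 2: row=0, L[0]='m', prepend. Next row=LF[0]=1
  step 3: row=1, L[1]='o', prepend. Next row=LF[1]=15
  step 4: row=15, L[15]='o', prepend. Next row=LF[15]=19
  step 5: row=19, L[19]='n', prepend. Next row=LF[19]=14
  step 6: row=14, L[14]='m', prepend. Next row=LF[14]=2
  step 7: row=2, L[2]='o', prepend. Next row=LF[2]=16
  step 8: row=16, L[16]='m', prepend. Next row=LF[16]=3
  step 9: row=3, L[3]='o', prepend. Next row=LF[3]=17
  step 10: row=17, L[17]='m', prepend. Next row=LF[17]=4
  step 11: row=4, L[4]='n', prepend. Next row=LF[4]=5
  step 12: row=5, L[5]='n', prepend. Next row=LF[5]=6
  step 13: row=6, L[6]='n', prepend. Next row=LF[6]=7
  step 14: row=7, L[7]='n', prepend. Next row=LF[7]=8
  step 15: row=8, L[8]='n', prepend. Next row=LF[8]=9
  step 16: row=9, L[9]='n', prepend. Next row=LF[9]=10
  step 17: row=10, L[10]='n', prepend. Next row=LF[10]=11
  step 18: row=11, L[11]='n', prepend. Next row=LF[11]=12
  step 19: row=12, L[12]='o', prepend. Next row=LF[12]=18
  step 20: row=18, L[18]='n', prepend. Next row=LF[18]=13
Reversed output: nonnnnnnnnmomomnoom$

Answer: nonnnnnnnnmomomnoom$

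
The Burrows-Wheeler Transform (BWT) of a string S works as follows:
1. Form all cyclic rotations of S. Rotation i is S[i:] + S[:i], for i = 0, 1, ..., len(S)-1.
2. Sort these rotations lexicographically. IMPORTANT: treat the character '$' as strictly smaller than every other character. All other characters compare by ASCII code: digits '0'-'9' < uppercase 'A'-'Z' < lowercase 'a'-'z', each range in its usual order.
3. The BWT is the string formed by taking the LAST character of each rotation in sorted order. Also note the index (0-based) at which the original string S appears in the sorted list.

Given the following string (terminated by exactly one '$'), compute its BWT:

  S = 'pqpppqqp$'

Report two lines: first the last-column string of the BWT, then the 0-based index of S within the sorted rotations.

Answer: pqqp$pqpp
4

Derivation:
All 9 rotations (rotation i = S[i:]+S[:i]):
  rot[0] = pqpppqqp$
  rot[1] = qpppqqp$p
  rot[2] = pppqqp$pq
  rot[3] = ppqqp$pqp
  rot[4] = pqqp$pqpp
  rot[5] = qqp$pqppp
  rot[6] = qp$pqpppq
  rot[7] = p$pqpppqq
  rot[8] = $pqpppqqp
Sorted (with $ < everything):
  sorted[0] = $pqpppqqp  (last char: 'p')
  sorted[1] = p$pqpppqq  (last char: 'q')
  sorted[2] = pppqqp$pq  (last char: 'q')
  sorted[3] = ppqqp$pqp  (last char: 'p')
  sorted[4] = pqpppqqp$  (last char: '$')
  sorted[5] = pqqp$pqpp  (last char: 'p')
  sorted[6] = qp$pqpppq  (last char: 'q')
  sorted[7] = qpppqqp$p  (last char: 'p')
  sorted[8] = qqp$pqppp  (last char: 'p')
Last column: pqqp$pqpp
Original string S is at sorted index 4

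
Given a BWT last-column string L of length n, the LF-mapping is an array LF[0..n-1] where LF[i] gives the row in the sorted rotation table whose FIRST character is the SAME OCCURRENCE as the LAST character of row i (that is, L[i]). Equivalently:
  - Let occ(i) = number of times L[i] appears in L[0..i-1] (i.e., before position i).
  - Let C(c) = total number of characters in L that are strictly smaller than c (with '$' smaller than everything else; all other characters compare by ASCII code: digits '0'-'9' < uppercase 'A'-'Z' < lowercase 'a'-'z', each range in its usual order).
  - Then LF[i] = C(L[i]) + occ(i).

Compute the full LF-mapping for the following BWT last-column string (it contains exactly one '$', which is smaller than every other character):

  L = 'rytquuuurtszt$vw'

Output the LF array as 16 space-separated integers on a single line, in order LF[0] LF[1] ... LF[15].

Char counts: '$':1, 'q':1, 'r':2, 's':1, 't':3, 'u':4, 'v':1, 'w':1, 'y':1, 'z':1
C (first-col start): C('$')=0, C('q')=1, C('r')=2, C('s')=4, C('t')=5, C('u')=8, C('v')=12, C('w')=13, C('y')=14, C('z')=15
L[0]='r': occ=0, LF[0]=C('r')+0=2+0=2
L[1]='y': occ=0, LF[1]=C('y')+0=14+0=14
L[2]='t': occ=0, LF[2]=C('t')+0=5+0=5
L[3]='q': occ=0, LF[3]=C('q')+0=1+0=1
L[4]='u': occ=0, LF[4]=C('u')+0=8+0=8
L[5]='u': occ=1, LF[5]=C('u')+1=8+1=9
L[6]='u': occ=2, LF[6]=C('u')+2=8+2=10
L[7]='u': occ=3, LF[7]=C('u')+3=8+3=11
L[8]='r': occ=1, LF[8]=C('r')+1=2+1=3
L[9]='t': occ=1, LF[9]=C('t')+1=5+1=6
L[10]='s': occ=0, LF[10]=C('s')+0=4+0=4
L[11]='z': occ=0, LF[11]=C('z')+0=15+0=15
L[12]='t': occ=2, LF[12]=C('t')+2=5+2=7
L[13]='$': occ=0, LF[13]=C('$')+0=0+0=0
L[14]='v': occ=0, LF[14]=C('v')+0=12+0=12
L[15]='w': occ=0, LF[15]=C('w')+0=13+0=13

Answer: 2 14 5 1 8 9 10 11 3 6 4 15 7 0 12 13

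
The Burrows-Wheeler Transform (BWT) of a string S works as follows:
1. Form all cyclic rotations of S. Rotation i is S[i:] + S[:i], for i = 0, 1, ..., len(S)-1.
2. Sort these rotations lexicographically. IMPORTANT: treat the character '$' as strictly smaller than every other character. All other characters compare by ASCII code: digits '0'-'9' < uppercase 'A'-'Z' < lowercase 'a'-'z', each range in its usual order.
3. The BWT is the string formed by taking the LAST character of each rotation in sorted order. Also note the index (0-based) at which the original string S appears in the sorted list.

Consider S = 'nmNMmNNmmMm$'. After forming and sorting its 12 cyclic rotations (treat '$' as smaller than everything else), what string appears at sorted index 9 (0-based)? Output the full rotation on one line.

Answer: mNNmmMm$nmNM

Derivation:
All 12 rotations (rotation i = S[i:]+S[:i]):
  rot[0] = nmNMmNNmmMm$
  rot[1] = mNMmNNmmMm$n
  rot[2] = NMmNNmmMm$nm
  rot[3] = MmNNmmMm$nmN
  rot[4] = mNNmmMm$nmNM
  rot[5] = NNmmMm$nmNMm
  rot[6] = NmmMm$nmNMmN
  rot[7] = mmMm$nmNMmNN
  rot[8] = mMm$nmNMmNNm
  rot[9] = Mm$nmNMmNNmm
  rot[10] = m$nmNMmNNmmM
  rot[11] = $nmNMmNNmmMm
Sorted (with $ < everything):
  sorted[0] = $nmNMmNNmmMm
  sorted[1] = Mm$nmNMmNNmm
  sorted[2] = MmNNmmMm$nmN
  sorted[3] = NMmNNmmMm$nm
  sorted[4] = NNmmMm$nmNMm
  sorted[5] = NmmMm$nmNMmN
  sorted[6] = m$nmNMmNNmmM
  sorted[7] = mMm$nmNMmNNm
  sorted[8] = mNMmNNmmMm$n
  sorted[9] = mNNmmMm$nmNM
  sorted[10] = mmMm$nmNMmNN
  sorted[11] = nmNMmNNmmMm$
sorted[9] = mNNmmMm$nmNM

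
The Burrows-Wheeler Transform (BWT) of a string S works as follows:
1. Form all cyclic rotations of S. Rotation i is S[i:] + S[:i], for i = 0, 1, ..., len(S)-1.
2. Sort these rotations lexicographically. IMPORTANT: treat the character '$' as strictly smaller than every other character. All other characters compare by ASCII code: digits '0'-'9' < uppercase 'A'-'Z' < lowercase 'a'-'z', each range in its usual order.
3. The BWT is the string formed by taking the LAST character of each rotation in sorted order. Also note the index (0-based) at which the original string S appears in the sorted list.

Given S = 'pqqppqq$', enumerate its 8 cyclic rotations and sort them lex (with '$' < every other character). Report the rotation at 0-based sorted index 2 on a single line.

All 8 rotations (rotation i = S[i:]+S[:i]):
  rot[0] = pqqppqq$
  rot[1] = qqppqq$p
  rot[2] = qppqq$pq
  rot[3] = ppqq$pqq
  rot[4] = pqq$pqqp
  rot[5] = qq$pqqpp
  rot[6] = q$pqqppq
  rot[7] = $pqqppqq
Sorted (with $ < everything):
  sorted[0] = $pqqppqq
  sorted[1] = ppqq$pqq
  sorted[2] = pqq$pqqp
  sorted[3] = pqqppqq$
  sorted[4] = q$pqqppq
  sorted[5] = qppqq$pq
  sorted[6] = qq$pqqpp
  sorted[7] = qqppqq$p
sorted[2] = pqq$pqqp

Answer: pqq$pqqp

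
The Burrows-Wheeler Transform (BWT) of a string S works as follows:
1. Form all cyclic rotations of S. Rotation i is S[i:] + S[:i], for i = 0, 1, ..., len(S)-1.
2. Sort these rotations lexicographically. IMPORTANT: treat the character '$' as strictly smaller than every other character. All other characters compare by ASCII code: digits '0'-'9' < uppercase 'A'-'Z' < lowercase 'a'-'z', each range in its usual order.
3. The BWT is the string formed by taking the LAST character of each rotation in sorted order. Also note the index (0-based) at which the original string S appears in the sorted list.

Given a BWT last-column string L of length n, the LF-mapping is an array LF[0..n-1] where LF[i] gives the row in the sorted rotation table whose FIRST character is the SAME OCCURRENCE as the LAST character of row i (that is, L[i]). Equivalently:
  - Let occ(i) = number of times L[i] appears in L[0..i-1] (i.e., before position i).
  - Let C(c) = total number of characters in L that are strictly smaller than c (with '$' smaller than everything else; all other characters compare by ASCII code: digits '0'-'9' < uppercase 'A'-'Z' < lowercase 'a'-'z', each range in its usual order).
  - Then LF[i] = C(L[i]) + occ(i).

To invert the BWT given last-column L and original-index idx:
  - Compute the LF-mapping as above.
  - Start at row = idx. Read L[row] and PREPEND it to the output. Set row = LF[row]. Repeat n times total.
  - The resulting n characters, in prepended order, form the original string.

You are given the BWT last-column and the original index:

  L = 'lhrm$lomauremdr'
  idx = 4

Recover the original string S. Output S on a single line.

Answer: hammerdrumroll$

Derivation:
LF mapping: 5 4 11 7 0 6 10 8 1 14 12 3 9 2 13
Walk LF starting at row 4, prepending L[row]:
  step 1: row=4, L[4]='$', prepend. Next row=LF[4]=0
  step 2: row=0, L[0]='l', prepend. Next row=LF[0]=5
  step 3: row=5, L[5]='l', prepend. Next row=LF[5]=6
  step 4: row=6, L[6]='o', prepend. Next row=LF[6]=10
  step 5: row=10, L[10]='r', prepend. Next row=LF[10]=12
  step 6: row=12, L[12]='m', prepend. Next row=LF[12]=9
  step 7: row=9, L[9]='u', prepend. Next row=LF[9]=14
  step 8: row=14, L[14]='r', prepend. Next row=LF[14]=13
  step 9: row=13, L[13]='d', prepend. Next row=LF[13]=2
  step 10: row=2, L[2]='r', prepend. Next row=LF[2]=11
  step 11: row=11, L[11]='e', prepend. Next row=LF[11]=3
  step 12: row=3, L[3]='m', prepend. Next row=LF[3]=7
  step 13: row=7, L[7]='m', prepend. Next row=LF[7]=8
  step 14: row=8, L[8]='a', prepend. Next row=LF[8]=1
  step 15: row=1, L[1]='h', prepend. Next row=LF[1]=4
Reversed output: hammerdrumroll$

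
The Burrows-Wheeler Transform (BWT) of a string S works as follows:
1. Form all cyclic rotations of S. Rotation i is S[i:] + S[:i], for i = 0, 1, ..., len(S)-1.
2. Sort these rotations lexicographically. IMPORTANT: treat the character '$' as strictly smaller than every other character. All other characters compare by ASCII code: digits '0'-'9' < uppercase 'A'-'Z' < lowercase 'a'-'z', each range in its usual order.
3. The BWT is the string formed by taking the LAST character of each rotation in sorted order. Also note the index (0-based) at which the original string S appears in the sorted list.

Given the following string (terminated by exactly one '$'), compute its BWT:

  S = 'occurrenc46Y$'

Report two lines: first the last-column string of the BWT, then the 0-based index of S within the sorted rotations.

Answer: Yc46nocre$ruc
9

Derivation:
All 13 rotations (rotation i = S[i:]+S[:i]):
  rot[0] = occurrenc46Y$
  rot[1] = ccurrenc46Y$o
  rot[2] = currenc46Y$oc
  rot[3] = urrenc46Y$occ
  rot[4] = rrenc46Y$occu
  rot[5] = renc46Y$occur
  rot[6] = enc46Y$occurr
  rot[7] = nc46Y$occurre
  rot[8] = c46Y$occurren
  rot[9] = 46Y$occurrenc
  rot[10] = 6Y$occurrenc4
  rot[11] = Y$occurrenc46
  rot[12] = $occurrenc46Y
Sorted (with $ < everything):
  sorted[0] = $occurrenc46Y  (last char: 'Y')
  sorted[1] = 46Y$occurrenc  (last char: 'c')
  sorted[2] = 6Y$occurrenc4  (last char: '4')
  sorted[3] = Y$occurrenc46  (last char: '6')
  sorted[4] = c46Y$occurren  (last char: 'n')
  sorted[5] = ccurrenc46Y$o  (last char: 'o')
  sorted[6] = currenc46Y$oc  (last char: 'c')
  sorted[7] = enc46Y$occurr  (last char: 'r')
  sorted[8] = nc46Y$occurre  (last char: 'e')
  sorted[9] = occurrenc46Y$  (last char: '$')
  sorted[10] = renc46Y$occur  (last char: 'r')
  sorted[11] = rrenc46Y$occu  (last char: 'u')
  sorted[12] = urrenc46Y$occ  (last char: 'c')
Last column: Yc46nocre$ruc
Original string S is at sorted index 9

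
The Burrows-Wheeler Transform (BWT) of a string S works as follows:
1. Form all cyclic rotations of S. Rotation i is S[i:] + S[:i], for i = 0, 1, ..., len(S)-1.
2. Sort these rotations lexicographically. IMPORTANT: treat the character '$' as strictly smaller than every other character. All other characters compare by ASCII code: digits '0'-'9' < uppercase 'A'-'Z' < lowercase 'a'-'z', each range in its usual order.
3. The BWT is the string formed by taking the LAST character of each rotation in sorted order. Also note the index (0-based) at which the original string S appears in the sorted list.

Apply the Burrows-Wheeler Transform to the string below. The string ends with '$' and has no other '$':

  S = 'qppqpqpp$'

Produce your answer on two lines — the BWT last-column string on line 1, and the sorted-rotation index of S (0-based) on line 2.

Answer: ppqqqpp$p
7

Derivation:
All 9 rotations (rotation i = S[i:]+S[:i]):
  rot[0] = qppqpqpp$
  rot[1] = ppqpqpp$q
  rot[2] = pqpqpp$qp
  rot[3] = qpqpp$qpp
  rot[4] = pqpp$qppq
  rot[5] = qpp$qppqp
  rot[6] = pp$qppqpq
  rot[7] = p$qppqpqp
  rot[8] = $qppqpqpp
Sorted (with $ < everything):
  sorted[0] = $qppqpqpp  (last char: 'p')
  sorted[1] = p$qppqpqp  (last char: 'p')
  sorted[2] = pp$qppqpq  (last char: 'q')
  sorted[3] = ppqpqpp$q  (last char: 'q')
  sorted[4] = pqpp$qppq  (last char: 'q')
  sorted[5] = pqpqpp$qp  (last char: 'p')
  sorted[6] = qpp$qppqp  (last char: 'p')
  sorted[7] = qppqpqpp$  (last char: '$')
  sorted[8] = qpqpp$qpp  (last char: 'p')
Last column: ppqqqpp$p
Original string S is at sorted index 7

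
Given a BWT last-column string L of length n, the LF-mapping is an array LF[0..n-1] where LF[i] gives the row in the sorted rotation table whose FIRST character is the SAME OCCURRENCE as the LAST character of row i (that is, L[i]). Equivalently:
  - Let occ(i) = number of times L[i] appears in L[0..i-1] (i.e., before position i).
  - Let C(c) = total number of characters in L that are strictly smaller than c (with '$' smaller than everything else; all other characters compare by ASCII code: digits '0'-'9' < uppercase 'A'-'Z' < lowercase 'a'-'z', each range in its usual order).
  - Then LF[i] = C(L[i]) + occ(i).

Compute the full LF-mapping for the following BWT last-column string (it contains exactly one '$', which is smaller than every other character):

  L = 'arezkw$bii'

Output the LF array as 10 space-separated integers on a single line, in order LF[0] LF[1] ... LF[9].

Answer: 1 7 3 9 6 8 0 2 4 5

Derivation:
Char counts: '$':1, 'a':1, 'b':1, 'e':1, 'i':2, 'k':1, 'r':1, 'w':1, 'z':1
C (first-col start): C('$')=0, C('a')=1, C('b')=2, C('e')=3, C('i')=4, C('k')=6, C('r')=7, C('w')=8, C('z')=9
L[0]='a': occ=0, LF[0]=C('a')+0=1+0=1
L[1]='r': occ=0, LF[1]=C('r')+0=7+0=7
L[2]='e': occ=0, LF[2]=C('e')+0=3+0=3
L[3]='z': occ=0, LF[3]=C('z')+0=9+0=9
L[4]='k': occ=0, LF[4]=C('k')+0=6+0=6
L[5]='w': occ=0, LF[5]=C('w')+0=8+0=8
L[6]='$': occ=0, LF[6]=C('$')+0=0+0=0
L[7]='b': occ=0, LF[7]=C('b')+0=2+0=2
L[8]='i': occ=0, LF[8]=C('i')+0=4+0=4
L[9]='i': occ=1, LF[9]=C('i')+1=4+1=5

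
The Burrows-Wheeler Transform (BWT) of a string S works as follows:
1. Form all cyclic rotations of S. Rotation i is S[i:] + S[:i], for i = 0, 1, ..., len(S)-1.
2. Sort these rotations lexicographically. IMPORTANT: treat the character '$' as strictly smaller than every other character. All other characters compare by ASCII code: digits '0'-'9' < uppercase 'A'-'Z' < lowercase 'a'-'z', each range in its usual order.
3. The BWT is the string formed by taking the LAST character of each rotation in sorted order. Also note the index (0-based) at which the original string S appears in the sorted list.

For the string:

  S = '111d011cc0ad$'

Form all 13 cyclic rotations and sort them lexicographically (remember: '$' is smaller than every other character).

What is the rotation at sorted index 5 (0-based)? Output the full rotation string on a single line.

All 13 rotations (rotation i = S[i:]+S[:i]):
  rot[0] = 111d011cc0ad$
  rot[1] = 11d011cc0ad$1
  rot[2] = 1d011cc0ad$11
  rot[3] = d011cc0ad$111
  rot[4] = 011cc0ad$111d
  rot[5] = 11cc0ad$111d0
  rot[6] = 1cc0ad$111d01
  rot[7] = cc0ad$111d011
  rot[8] = c0ad$111d011c
  rot[9] = 0ad$111d011cc
  rot[10] = ad$111d011cc0
  rot[11] = d$111d011cc0a
  rot[12] = $111d011cc0ad
Sorted (with $ < everything):
  sorted[0] = $111d011cc0ad
  sorted[1] = 011cc0ad$111d
  sorted[2] = 0ad$111d011cc
  sorted[3] = 111d011cc0ad$
  sorted[4] = 11cc0ad$111d0
  sorted[5] = 11d011cc0ad$1
  sorted[6] = 1cc0ad$111d01
  sorted[7] = 1d011cc0ad$11
  sorted[8] = ad$111d011cc0
  sorted[9] = c0ad$111d011c
  sorted[10] = cc0ad$111d011
  sorted[11] = d$111d011cc0a
  sorted[12] = d011cc0ad$111
sorted[5] = 11d011cc0ad$1

Answer: 11d011cc0ad$1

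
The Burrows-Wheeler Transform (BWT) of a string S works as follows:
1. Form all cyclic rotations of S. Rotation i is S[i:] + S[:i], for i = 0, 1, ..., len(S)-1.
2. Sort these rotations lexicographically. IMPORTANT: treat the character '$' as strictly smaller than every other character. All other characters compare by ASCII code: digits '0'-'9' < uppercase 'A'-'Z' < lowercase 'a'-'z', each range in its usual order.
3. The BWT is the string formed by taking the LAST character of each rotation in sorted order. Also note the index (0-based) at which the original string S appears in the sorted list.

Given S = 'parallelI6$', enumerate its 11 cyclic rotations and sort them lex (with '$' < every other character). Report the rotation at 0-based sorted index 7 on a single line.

Answer: lelI6$paral

Derivation:
All 11 rotations (rotation i = S[i:]+S[:i]):
  rot[0] = parallelI6$
  rot[1] = arallelI6$p
  rot[2] = rallelI6$pa
  rot[3] = allelI6$par
  rot[4] = llelI6$para
  rot[5] = lelI6$paral
  rot[6] = elI6$parall
  rot[7] = lI6$paralle
  rot[8] = I6$parallel
  rot[9] = 6$parallelI
  rot[10] = $parallelI6
Sorted (with $ < everything):
  sorted[0] = $parallelI6
  sorted[1] = 6$parallelI
  sorted[2] = I6$parallel
  sorted[3] = allelI6$par
  sorted[4] = arallelI6$p
  sorted[5] = elI6$parall
  sorted[6] = lI6$paralle
  sorted[7] = lelI6$paral
  sorted[8] = llelI6$para
  sorted[9] = parallelI6$
  sorted[10] = rallelI6$pa
sorted[7] = lelI6$paral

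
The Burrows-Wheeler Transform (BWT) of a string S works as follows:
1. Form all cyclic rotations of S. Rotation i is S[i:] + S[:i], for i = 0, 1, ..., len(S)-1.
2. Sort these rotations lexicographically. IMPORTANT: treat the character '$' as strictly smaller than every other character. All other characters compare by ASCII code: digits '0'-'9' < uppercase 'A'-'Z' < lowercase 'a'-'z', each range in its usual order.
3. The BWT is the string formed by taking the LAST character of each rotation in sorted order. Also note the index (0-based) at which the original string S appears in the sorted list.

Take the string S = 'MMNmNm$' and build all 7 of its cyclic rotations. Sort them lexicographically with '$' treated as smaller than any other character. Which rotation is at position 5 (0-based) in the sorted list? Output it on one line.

Answer: m$MMNmN

Derivation:
All 7 rotations (rotation i = S[i:]+S[:i]):
  rot[0] = MMNmNm$
  rot[1] = MNmNm$M
  rot[2] = NmNm$MM
  rot[3] = mNm$MMN
  rot[4] = Nm$MMNm
  rot[5] = m$MMNmN
  rot[6] = $MMNmNm
Sorted (with $ < everything):
  sorted[0] = $MMNmNm
  sorted[1] = MMNmNm$
  sorted[2] = MNmNm$M
  sorted[3] = Nm$MMNm
  sorted[4] = NmNm$MM
  sorted[5] = m$MMNmN
  sorted[6] = mNm$MMN
sorted[5] = m$MMNmN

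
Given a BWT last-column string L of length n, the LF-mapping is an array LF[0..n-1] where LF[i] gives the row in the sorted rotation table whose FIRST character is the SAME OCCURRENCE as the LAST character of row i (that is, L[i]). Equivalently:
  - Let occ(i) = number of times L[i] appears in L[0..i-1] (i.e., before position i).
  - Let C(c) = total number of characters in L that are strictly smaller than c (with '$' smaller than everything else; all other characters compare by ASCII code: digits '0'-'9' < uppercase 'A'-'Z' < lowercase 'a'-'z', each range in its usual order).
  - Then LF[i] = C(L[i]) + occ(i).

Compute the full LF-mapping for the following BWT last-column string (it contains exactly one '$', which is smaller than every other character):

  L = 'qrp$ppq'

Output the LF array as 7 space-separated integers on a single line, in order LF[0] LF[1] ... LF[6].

Char counts: '$':1, 'p':3, 'q':2, 'r':1
C (first-col start): C('$')=0, C('p')=1, C('q')=4, C('r')=6
L[0]='q': occ=0, LF[0]=C('q')+0=4+0=4
L[1]='r': occ=0, LF[1]=C('r')+0=6+0=6
L[2]='p': occ=0, LF[2]=C('p')+0=1+0=1
L[3]='$': occ=0, LF[3]=C('$')+0=0+0=0
L[4]='p': occ=1, LF[4]=C('p')+1=1+1=2
L[5]='p': occ=2, LF[5]=C('p')+2=1+2=3
L[6]='q': occ=1, LF[6]=C('q')+1=4+1=5

Answer: 4 6 1 0 2 3 5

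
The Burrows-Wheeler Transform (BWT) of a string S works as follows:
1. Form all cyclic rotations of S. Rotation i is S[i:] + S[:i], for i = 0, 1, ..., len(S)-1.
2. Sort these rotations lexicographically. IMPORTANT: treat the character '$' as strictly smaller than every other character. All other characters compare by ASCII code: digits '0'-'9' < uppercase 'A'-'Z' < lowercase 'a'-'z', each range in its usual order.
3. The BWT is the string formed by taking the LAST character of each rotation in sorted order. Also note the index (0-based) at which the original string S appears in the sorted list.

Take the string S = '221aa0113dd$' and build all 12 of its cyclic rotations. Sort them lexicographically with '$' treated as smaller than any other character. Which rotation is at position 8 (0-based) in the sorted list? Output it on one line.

All 12 rotations (rotation i = S[i:]+S[:i]):
  rot[0] = 221aa0113dd$
  rot[1] = 21aa0113dd$2
  rot[2] = 1aa0113dd$22
  rot[3] = aa0113dd$221
  rot[4] = a0113dd$221a
  rot[5] = 0113dd$221aa
  rot[6] = 113dd$221aa0
  rot[7] = 13dd$221aa01
  rot[8] = 3dd$221aa011
  rot[9] = dd$221aa0113
  rot[10] = d$221aa0113d
  rot[11] = $221aa0113dd
Sorted (with $ < everything):
  sorted[0] = $221aa0113dd
  sorted[1] = 0113dd$221aa
  sorted[2] = 113dd$221aa0
  sorted[3] = 13dd$221aa01
  sorted[4] = 1aa0113dd$22
  sorted[5] = 21aa0113dd$2
  sorted[6] = 221aa0113dd$
  sorted[7] = 3dd$221aa011
  sorted[8] = a0113dd$221a
  sorted[9] = aa0113dd$221
  sorted[10] = d$221aa0113d
  sorted[11] = dd$221aa0113
sorted[8] = a0113dd$221a

Answer: a0113dd$221a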